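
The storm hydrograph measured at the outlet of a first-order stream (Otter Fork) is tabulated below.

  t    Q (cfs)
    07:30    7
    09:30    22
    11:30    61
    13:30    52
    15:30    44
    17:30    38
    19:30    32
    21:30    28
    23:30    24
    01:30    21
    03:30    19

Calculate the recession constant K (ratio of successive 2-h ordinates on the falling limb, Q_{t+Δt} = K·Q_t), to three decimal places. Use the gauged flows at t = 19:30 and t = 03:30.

K ≈ 0.878

Using the recession-limb readings at t = 19:30 and t = 03:30: Q falls from 32 to 19 cfs over 4 intervals.
K = (Q₂/Q₁)^(1/4) = (19/32)^(1/4) = 0.878.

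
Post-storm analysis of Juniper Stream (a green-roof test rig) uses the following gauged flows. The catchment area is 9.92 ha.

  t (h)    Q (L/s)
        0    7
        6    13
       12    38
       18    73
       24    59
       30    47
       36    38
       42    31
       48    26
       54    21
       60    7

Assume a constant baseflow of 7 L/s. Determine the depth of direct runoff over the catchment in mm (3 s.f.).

d ≈ 61.6 mm

Direct runoff: 0.0, 6.0, 31.0, 66.0, 52.0, 40.0, 31.0, 24.0, 19.0, 14.0, 0.0 L/s; ΣQ_DR = 283.0 L/s.
V = ΣQ_DR · Δt = 283.0 × 21600 s = 6.113 × 10^6 L.
Over A = 9.92 ha, depth = V / A = 61.6 mm.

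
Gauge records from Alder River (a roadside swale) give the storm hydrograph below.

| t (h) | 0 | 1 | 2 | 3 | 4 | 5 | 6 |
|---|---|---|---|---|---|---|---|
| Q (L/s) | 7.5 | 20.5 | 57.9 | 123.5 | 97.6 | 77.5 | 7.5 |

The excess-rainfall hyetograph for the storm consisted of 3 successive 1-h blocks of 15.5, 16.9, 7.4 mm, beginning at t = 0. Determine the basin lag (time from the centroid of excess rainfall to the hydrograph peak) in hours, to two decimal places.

Centroid of excess rainfall: t_c = Σ P_i·t̄_i / ΣP_i = 1.2965 h (block centres at 0.5, 1.5, 2.5 h).
Hydrograph peak occurs at t = 3 h, so basin lag t_L = 3 − 1.2965 = 1.70 h.

t_L ≈ 1.70 h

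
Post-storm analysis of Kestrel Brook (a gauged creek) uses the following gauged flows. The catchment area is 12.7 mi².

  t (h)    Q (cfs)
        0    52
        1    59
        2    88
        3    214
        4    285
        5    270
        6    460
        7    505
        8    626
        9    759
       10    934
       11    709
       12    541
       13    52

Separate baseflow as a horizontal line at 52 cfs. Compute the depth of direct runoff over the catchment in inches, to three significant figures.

d ≈ 0.589 in

Direct runoff: 0.0, 7.0, 36.0, 162.0, 233.0, 218.0, 408.0, 453.0, 574.0, 707.0, 882.0, 657.0, 489.0, 0.0 cfs; ΣQ_DR = 4826 cfs.
V = ΣQ_DR · Δt = 4826 × 3600 s = 1.737 × 10^7 ft³.
Over A = 12.7 mi², depth = V / A = 0.589 in.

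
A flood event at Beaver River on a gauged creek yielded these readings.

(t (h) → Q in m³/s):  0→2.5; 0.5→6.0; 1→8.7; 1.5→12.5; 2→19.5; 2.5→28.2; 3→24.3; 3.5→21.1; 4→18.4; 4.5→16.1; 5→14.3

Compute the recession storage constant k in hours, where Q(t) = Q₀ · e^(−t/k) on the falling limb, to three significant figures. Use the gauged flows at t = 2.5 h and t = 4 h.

k ≈ 3.51 h

On the falling limb, Q drops from 28.2 to 18.4 m³/s between t = 2.5 h and t = 4 h (Δt = 1.5 h).
k = −Δt / ln(Q₂/Q₁) = −1.5 / ln(18.4/28.2) = 3.51 h.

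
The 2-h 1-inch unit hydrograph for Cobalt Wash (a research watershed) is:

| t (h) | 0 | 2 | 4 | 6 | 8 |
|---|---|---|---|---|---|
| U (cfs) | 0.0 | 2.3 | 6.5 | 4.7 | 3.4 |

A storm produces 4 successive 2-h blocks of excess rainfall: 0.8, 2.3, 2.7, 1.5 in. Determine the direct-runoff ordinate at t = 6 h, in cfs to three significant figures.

Q ≈ 24.9 cfs

By discrete convolution, Q_j = Σ (P_i / 1 in) · U_{j−i}.
At t = 6 h (j=3): Q = (0.8/1)·4.7 + (2.3/1)·6.5 + (2.7/1)·2.3 + (1.5/1)·0.0 = 24.9 cfs.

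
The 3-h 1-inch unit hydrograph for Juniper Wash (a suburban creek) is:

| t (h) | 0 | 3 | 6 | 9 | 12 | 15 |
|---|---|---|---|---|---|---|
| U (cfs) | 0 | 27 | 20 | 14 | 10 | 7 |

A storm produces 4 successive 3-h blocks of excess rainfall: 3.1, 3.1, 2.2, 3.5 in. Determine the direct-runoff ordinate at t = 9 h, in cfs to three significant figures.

Q ≈ 165 cfs

By discrete convolution, Q_j = Σ (P_i / 1 in) · U_{j−i}.
At t = 9 h (j=3): Q = (3.1/1)·14 + (3.1/1)·20 + (2.2/1)·27 + (3.5/1)·0 = 165 cfs.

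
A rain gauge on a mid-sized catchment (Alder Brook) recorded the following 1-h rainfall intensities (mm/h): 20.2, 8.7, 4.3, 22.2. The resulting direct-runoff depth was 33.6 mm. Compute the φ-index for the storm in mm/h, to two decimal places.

φ ≈ 5.83 mm/h

Only the 3 blocks with intensity above φ contribute runoff: 20.2, 8.7, 22.2 mm/h.
Σ(I−φ)·Δt = d  ⇒  (20.2+8.7+22.2 − 3φ)·1 = 33.6
φ = (51.10 − 33.6/1) / 3 = 5.83 mm/h.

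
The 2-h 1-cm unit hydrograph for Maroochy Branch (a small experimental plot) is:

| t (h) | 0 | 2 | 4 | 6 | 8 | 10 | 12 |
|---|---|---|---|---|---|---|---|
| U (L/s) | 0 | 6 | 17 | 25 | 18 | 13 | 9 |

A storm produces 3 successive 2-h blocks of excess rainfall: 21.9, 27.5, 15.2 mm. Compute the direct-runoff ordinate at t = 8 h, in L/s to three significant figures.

By discrete convolution, Q_j = Σ (P_i / 10 mm) · U_{j−i}.
At t = 8 h (j=4): Q = (21.9/10)·18 + (27.5/10)·25 + (15.2/10)·17 = 134 L/s.

Q ≈ 134 L/s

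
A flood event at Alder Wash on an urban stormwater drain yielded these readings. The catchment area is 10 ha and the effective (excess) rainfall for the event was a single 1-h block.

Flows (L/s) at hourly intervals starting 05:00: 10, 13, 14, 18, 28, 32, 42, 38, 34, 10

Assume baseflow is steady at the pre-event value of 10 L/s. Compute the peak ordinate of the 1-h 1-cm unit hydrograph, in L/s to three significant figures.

U_p ≈ 63.9 L/s

Direct runoff: 0.0, 3.0, 4.0, 8.0, 18.0, 22.0, 32.0, 28.0, 24.0, 0.0 L/s; ΣQ_DR = 139.0 L/s, peak = 32.0 L/s.
Runoff depth d = ΣQ_DR·Δt / A = 139.0 × 3600 / (10 ha) = 5.004 mm.
The 1-cm UH is the DRH scaled by (10 mm)/d, so U_p = 32.0 × 10/5.004 = 63.9 L/s.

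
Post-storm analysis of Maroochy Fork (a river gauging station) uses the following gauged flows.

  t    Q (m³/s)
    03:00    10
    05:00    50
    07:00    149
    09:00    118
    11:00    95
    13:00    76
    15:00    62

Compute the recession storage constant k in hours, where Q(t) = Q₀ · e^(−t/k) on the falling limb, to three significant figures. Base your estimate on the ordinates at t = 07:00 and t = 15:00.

On the falling limb, Q drops from 149 to 62 m³/s between t = 07:00 and t = 15:00 (Δt = 8 h).
k = −Δt / ln(Q₂/Q₁) = −8 / ln(62/149) = 9.12 h.

k ≈ 9.12 h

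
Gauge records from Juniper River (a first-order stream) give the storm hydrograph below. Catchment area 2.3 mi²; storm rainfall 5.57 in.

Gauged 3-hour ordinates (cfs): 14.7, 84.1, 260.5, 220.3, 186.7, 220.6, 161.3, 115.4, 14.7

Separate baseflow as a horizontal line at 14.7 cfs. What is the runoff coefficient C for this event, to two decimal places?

C ≈ 0.42

ΣQ_DR = 1146 cfs; V = ΣQ_DR·Δt = 1.238 × 10^7 ft³.
Runoff depth d = V / A = 2.316 in.
C = d / P = 2.316 / 5.57 = 0.42.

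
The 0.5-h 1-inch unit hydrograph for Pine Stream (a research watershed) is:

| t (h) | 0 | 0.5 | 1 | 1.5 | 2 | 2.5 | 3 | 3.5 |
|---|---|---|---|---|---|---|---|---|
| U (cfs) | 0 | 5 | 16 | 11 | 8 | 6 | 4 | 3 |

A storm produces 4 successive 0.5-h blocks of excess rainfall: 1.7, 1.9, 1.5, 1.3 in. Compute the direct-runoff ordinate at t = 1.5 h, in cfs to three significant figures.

By discrete convolution, Q_j = Σ (P_i / 1 in) · U_{j−i}.
At t = 1.5 h (j=3): Q = (1.7/1)·11 + (1.9/1)·16 + (1.5/1)·5 + (1.3/1)·0 = 56.6 cfs.

Q ≈ 56.6 cfs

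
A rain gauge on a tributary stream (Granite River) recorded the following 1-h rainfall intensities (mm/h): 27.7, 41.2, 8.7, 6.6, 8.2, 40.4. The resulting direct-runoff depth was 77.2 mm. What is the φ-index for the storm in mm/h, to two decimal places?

Only the 3 blocks with intensity above φ contribute runoff: 27.7, 41.2, 40.4 mm/h.
Σ(I−φ)·Δt = d  ⇒  (27.7+41.2+40.4 − 3φ)·1 = 77.2
φ = (109.3 − 77.2/1) / 3 = 10.70 mm/h.

φ ≈ 10.70 mm/h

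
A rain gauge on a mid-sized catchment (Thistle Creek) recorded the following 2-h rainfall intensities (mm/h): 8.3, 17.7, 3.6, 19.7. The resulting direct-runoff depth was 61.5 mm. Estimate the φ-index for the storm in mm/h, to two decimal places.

φ ≈ 4.98 mm/h

Only the 3 blocks with intensity above φ contribute runoff: 8.3, 17.7, 19.7 mm/h.
Σ(I−φ)·Δt = d  ⇒  (8.3+17.7+19.7 − 3φ)·2 = 61.5
φ = (45.70 − 61.5/2) / 3 = 4.98 mm/h.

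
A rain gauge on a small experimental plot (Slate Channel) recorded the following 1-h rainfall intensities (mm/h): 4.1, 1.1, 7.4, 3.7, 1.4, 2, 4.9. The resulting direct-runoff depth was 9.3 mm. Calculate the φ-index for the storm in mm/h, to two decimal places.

φ ≈ 2.70 mm/h

Only the 4 blocks with intensity above φ contribute runoff: 4.1, 7.4, 3.7, 4.9 mm/h.
Σ(I−φ)·Δt = d  ⇒  (4.1+7.4+3.7+4.9 − 4φ)·1 = 9.3
φ = (20.10 − 9.3/1) / 4 = 2.70 mm/h.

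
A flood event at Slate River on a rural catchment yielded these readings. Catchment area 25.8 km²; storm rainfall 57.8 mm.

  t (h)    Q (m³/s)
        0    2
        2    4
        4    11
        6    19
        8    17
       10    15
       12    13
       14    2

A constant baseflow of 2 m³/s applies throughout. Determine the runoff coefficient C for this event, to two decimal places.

C ≈ 0.32

ΣQ_DR = 67.00 m³/s; V = ΣQ_DR·Δt = 4.824 × 10^5 m³.
Runoff depth d = V / A = 18.70 mm.
C = d / P = 18.70 / 57.8 = 0.32.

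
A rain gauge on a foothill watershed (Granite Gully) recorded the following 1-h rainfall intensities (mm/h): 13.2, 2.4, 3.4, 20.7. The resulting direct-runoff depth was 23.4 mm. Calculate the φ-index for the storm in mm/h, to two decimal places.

φ ≈ 5.25 mm/h

Only the 2 blocks with intensity above φ contribute runoff: 13.2, 20.7 mm/h.
Σ(I−φ)·Δt = d  ⇒  (13.2+20.7 − 2φ)·1 = 23.4
φ = (33.90 − 23.4/1) / 2 = 5.25 mm/h.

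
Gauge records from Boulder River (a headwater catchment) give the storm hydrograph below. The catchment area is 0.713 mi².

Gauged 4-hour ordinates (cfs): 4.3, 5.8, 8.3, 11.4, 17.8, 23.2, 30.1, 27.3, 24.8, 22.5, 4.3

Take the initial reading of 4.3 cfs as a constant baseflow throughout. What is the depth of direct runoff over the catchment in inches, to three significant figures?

Direct runoff: 0.0, 1.5, 4.0, 7.1, 13.5, 18.9, 25.8, 23.0, 20.5, 18.2, 0.0 cfs; ΣQ_DR = 132.5 cfs.
V = ΣQ_DR · Δt = 132.5 × 14400 s = 1.908 × 10^6 ft³.
Over A = 0.713 mi², depth = V / A = 1.15 in.

d ≈ 1.15 in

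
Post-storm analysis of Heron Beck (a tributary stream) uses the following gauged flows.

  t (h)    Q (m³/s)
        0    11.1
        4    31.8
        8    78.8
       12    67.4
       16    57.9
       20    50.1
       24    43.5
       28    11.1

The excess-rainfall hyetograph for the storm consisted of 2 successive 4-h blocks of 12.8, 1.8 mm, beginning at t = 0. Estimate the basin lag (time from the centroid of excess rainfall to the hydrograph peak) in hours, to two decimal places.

Centroid of excess rainfall: t_c = Σ P_i·t̄_i / ΣP_i = 2.4932 h (block centres at 2, 6 h).
Hydrograph peak occurs at t = 8 h, so basin lag t_L = 8 − 2.4932 = 5.51 h.

t_L ≈ 5.51 h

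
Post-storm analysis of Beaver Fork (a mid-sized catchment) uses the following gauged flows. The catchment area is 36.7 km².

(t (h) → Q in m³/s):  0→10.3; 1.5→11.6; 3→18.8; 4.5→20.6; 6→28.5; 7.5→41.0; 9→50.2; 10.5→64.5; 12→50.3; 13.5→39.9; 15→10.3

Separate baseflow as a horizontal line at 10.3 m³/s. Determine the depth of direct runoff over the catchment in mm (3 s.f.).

d ≈ 34.2 mm

Direct runoff: 0.0, 1.3, 8.5, 10.3, 18.2, 30.7, 39.9, 54.2, 40.0, 29.6, 0.0 m³/s; ΣQ_DR = 232.7 m³/s.
V = ΣQ_DR · Δt = 232.7 × 5400 s = 1.257 × 10^6 m³.
Over A = 36.7 km², depth = V / A = 34.2 mm.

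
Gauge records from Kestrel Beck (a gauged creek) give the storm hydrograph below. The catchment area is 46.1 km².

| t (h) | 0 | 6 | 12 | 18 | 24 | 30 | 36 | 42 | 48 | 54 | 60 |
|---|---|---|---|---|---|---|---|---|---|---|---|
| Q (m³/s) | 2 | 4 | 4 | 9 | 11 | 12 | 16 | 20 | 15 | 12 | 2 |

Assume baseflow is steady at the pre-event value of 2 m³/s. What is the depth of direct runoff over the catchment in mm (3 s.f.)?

Direct runoff: 0.0, 2.0, 2.0, 7.0, 9.0, 10.0, 14.0, 18.0, 13.0, 10.0, 0.0 m³/s; ΣQ_DR = 85.00 m³/s.
V = ΣQ_DR · Δt = 85.00 × 21600 s = 1.836 × 10^6 m³.
Over A = 46.1 km², depth = V / A = 39.8 mm.

d ≈ 39.8 mm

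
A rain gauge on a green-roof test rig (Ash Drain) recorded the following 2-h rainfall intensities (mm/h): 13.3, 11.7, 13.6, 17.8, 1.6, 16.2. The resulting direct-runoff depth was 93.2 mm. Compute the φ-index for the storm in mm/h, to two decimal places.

Only the 5 blocks with intensity above φ contribute runoff: 13.3, 11.7, 13.6, 17.8, 16.2 mm/h.
Σ(I−φ)·Δt = d  ⇒  (13.3+11.7+13.6+17.8+16.2 − 5φ)·2 = 93.2
φ = (72.60 − 93.2/2) / 5 = 5.20 mm/h.

φ ≈ 5.20 mm/h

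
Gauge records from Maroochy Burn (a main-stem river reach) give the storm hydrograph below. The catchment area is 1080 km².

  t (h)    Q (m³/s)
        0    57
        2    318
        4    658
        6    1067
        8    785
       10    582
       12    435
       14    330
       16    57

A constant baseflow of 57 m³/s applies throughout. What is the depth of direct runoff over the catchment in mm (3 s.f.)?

Direct runoff: 0.0, 261.0, 601.0, 1010.0, 728.0, 525.0, 378.0, 273.0, 0.0 m³/s; ΣQ_DR = 3776 m³/s.
V = ΣQ_DR · Δt = 3776 × 7200 s = 2.719 × 10^7 m³.
Over A = 1080 km², depth = V / A = 25.2 mm.

d ≈ 25.2 mm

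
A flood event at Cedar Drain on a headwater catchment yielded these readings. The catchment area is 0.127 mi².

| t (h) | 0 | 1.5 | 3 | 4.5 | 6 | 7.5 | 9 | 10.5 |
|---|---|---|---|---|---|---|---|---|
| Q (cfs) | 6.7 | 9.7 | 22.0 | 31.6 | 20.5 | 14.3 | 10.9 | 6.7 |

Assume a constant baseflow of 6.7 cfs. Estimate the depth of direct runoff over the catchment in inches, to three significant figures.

d ≈ 1.26 in

Direct runoff: 0.0, 3.0, 15.3, 24.9, 13.8, 7.6, 4.2, 0.0 cfs; ΣQ_DR = 68.80 cfs.
V = ΣQ_DR · Δt = 68.80 × 5400 s = 3.715 × 10^5 ft³.
Over A = 0.127 mi², depth = V / A = 1.26 in.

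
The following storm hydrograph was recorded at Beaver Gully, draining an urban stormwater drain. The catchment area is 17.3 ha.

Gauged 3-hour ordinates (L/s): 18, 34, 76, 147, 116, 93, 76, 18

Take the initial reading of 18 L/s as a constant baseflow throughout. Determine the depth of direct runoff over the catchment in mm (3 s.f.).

Direct runoff: 0.0, 16.0, 58.0, 129.0, 98.0, 75.0, 58.0, 0.0 L/s; ΣQ_DR = 434.0 L/s.
V = ΣQ_DR · Δt = 434.0 × 10800 s = 4.687 × 10^6 L.
Over A = 17.3 ha, depth = V / A = 27.1 mm.

d ≈ 27.1 mm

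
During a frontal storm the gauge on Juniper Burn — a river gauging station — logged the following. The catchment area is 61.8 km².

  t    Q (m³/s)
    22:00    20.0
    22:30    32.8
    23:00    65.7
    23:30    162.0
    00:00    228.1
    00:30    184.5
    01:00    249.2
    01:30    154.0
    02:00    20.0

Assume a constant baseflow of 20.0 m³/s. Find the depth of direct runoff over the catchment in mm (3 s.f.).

Direct runoff: 0.0, 12.8, 45.7, 142.0, 208.1, 164.5, 229.2, 134.0, 0.0 m³/s; ΣQ_DR = 936.3 m³/s.
V = ΣQ_DR · Δt = 936.3 × 1800 s = 1.685 × 10^6 m³.
Over A = 61.8 km², depth = V / A = 27.3 mm.

d ≈ 27.3 mm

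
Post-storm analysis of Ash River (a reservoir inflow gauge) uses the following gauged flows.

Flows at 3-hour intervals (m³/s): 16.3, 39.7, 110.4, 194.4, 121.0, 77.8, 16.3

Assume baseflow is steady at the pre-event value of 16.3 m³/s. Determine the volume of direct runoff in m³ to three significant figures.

Direct-runoff ordinates (Q − Q_b): 0.0, 23.4, 94.1, 178.1, 104.7, 61.5, 0.0 m³/s.
ΣQ_DR = 461.8 m³/s.
With Δt = 3 h = 10800 s, V = ΣQ_DR · Δt = 461.8 × 10800 = 4.99 × 10^6 m³.

V ≈ 4.99 × 10^6 m³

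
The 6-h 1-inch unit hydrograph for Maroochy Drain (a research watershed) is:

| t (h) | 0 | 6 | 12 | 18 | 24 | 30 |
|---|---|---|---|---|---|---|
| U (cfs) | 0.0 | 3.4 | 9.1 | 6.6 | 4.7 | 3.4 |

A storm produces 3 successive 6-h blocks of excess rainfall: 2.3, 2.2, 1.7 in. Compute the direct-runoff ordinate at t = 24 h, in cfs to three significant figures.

By discrete convolution, Q_j = Σ (P_i / 1 in) · U_{j−i}.
At t = 24 h (j=4): Q = (2.3/1)·4.7 + (2.2/1)·6.6 + (1.7/1)·9.1 = 40.8 cfs.

Q ≈ 40.8 cfs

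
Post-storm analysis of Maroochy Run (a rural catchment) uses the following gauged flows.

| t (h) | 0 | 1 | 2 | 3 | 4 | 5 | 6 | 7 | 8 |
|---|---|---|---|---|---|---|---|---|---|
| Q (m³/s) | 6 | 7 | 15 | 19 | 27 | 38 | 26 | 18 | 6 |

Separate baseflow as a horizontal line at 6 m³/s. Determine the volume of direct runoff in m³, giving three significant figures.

V ≈ 3.89 × 10^5 m³

Direct-runoff ordinates (Q − Q_b): 0.0, 1.0, 9.0, 13.0, 21.0, 32.0, 20.0, 12.0, 0.0 m³/s.
ΣQ_DR = 108.0 m³/s.
With Δt = 1 h = 3600 s, V = ΣQ_DR · Δt = 108.0 × 3600 = 3.89 × 10^5 m³.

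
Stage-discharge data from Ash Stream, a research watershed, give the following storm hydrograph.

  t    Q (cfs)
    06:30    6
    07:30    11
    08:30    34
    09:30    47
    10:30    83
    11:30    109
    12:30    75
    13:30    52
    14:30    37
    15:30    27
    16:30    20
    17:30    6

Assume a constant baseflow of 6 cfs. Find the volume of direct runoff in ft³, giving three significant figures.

Direct-runoff ordinates (Q − Q_b): 0.0, 5.0, 28.0, 41.0, 77.0, 103.0, 69.0, 46.0, 31.0, 21.0, 14.0, 0.0 cfs.
ΣQ_DR = 435.0 cfs.
With Δt = 1 h = 3600 s, V = ΣQ_DR · Δt = 435.0 × 3600 = 1.57 × 10^6 ft³.

V ≈ 1.57 × 10^6 ft³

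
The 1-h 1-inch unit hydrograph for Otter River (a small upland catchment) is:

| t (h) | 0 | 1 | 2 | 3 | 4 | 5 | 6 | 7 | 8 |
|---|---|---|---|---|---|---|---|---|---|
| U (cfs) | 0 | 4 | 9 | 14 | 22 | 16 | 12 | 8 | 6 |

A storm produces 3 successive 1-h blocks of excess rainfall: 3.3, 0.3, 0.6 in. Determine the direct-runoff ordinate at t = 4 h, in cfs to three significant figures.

Q ≈ 82.2 cfs

By discrete convolution, Q_j = Σ (P_i / 1 in) · U_{j−i}.
At t = 4 h (j=4): Q = (3.3/1)·22 + (0.3/1)·14 + (0.6/1)·9 = 82.2 cfs.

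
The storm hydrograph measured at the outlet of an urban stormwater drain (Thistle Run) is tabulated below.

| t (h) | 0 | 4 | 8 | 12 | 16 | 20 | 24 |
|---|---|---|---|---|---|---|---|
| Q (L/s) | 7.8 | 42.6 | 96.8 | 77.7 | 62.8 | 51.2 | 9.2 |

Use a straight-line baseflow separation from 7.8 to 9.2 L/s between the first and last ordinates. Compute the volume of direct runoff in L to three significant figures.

Direct-runoff ordinates (Q − Q_b): 0.00, 34.57, 88.53, 69.20, 54.07, 42.23, 0.00 L/s.
ΣQ_DR = 288.6 L/s.
With Δt = 4 h = 14400 s, V = ΣQ_DR · Δt = 288.6 × 14400 = 4.16 × 10^6 L.

V ≈ 4.16 × 10^6 L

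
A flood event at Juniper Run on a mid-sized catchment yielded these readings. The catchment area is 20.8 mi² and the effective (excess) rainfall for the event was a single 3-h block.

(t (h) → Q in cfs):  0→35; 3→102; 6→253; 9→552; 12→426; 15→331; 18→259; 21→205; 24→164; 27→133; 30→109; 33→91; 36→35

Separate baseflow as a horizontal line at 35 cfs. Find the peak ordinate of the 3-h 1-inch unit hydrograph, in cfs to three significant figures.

U_p ≈ 1030 cfs

Direct runoff: 0.0, 67.0, 218.0, 517.0, 391.0, 296.0, 224.0, 170.0, 129.0, 98.0, 74.0, 56.0, 0.0 cfs; ΣQ_DR = 2240 cfs, peak = 517.0 cfs.
Runoff depth d = ΣQ_DR·Δt / A = 2240 × 10800 / (20.8 mi²) = 0.5006 in.
The 1-inch UH is the DRH scaled by (1 in)/d, so U_p = 517.0 × 1/0.5006 = 1030 cfs.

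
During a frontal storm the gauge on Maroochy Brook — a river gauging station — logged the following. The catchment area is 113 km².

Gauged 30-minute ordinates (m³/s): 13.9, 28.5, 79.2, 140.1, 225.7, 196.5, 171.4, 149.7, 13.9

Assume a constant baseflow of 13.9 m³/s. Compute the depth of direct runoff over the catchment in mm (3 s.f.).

d ≈ 14.2 mm

Direct runoff: 0.0, 14.6, 65.3, 126.2, 211.8, 182.6, 157.5, 135.8, 0.0 m³/s; ΣQ_DR = 893.8 m³/s.
V = ΣQ_DR · Δt = 893.8 × 1800 s = 1.609 × 10^6 m³.
Over A = 113 km², depth = V / A = 14.2 mm.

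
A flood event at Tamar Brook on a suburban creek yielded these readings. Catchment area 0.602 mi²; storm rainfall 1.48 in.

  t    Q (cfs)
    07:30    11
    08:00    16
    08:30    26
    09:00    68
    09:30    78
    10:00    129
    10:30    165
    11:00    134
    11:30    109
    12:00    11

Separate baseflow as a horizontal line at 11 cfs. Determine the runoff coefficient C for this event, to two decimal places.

ΣQ_DR = 637.0 cfs; V = ΣQ_DR·Δt = 1.147 × 10^6 ft³.
Runoff depth d = V / A = 0.8198 in.
C = d / P = 0.8198 / 1.48 = 0.55.

C ≈ 0.55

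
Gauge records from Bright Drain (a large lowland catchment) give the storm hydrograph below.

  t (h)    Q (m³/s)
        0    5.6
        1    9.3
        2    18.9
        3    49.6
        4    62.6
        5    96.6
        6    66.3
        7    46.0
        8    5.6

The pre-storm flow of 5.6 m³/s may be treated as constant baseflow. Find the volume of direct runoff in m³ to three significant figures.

Direct-runoff ordinates (Q − Q_b): 0.0, 3.7, 13.3, 44.0, 57.0, 91.0, 60.7, 40.4, 0.0 m³/s.
ΣQ_DR = 310.1 m³/s.
With Δt = 1 h = 3600 s, V = ΣQ_DR · Δt = 310.1 × 3600 = 1.12 × 10^6 m³.

V ≈ 1.12 × 10^6 m³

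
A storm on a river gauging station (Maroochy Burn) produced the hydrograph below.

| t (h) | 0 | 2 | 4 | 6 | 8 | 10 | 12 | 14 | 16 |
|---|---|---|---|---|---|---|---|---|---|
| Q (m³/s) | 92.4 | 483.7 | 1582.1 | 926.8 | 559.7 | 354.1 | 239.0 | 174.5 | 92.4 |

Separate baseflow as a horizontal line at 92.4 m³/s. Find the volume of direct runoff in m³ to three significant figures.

Direct-runoff ordinates (Q − Q_b): 0.0, 391.3, 1489.7, 834.4, 467.3, 261.7, 146.6, 82.1, 0.0 m³/s.
ΣQ_DR = 3673 m³/s.
With Δt = 2 h = 7200 s, V = ΣQ_DR · Δt = 3673 × 7200 = 2.64 × 10^7 m³.

V ≈ 2.64 × 10^7 m³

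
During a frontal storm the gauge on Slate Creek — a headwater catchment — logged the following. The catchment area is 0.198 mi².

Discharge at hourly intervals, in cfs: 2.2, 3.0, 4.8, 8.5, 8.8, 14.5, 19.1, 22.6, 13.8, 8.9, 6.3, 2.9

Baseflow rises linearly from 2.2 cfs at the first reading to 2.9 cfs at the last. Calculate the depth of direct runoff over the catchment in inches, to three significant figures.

d ≈ 0.664 in

Direct runoff: 0.00, 0.74, 2.47, 6.11, 6.35, 11.98, 16.52, 19.95, 11.09, 6.13, 3.46, 0.00 cfs; ΣQ_DR = 84.80 cfs.
V = ΣQ_DR · Δt = 84.80 × 3600 s = 3.053 × 10^5 ft³.
Over A = 0.198 mi², depth = V / A = 0.664 in.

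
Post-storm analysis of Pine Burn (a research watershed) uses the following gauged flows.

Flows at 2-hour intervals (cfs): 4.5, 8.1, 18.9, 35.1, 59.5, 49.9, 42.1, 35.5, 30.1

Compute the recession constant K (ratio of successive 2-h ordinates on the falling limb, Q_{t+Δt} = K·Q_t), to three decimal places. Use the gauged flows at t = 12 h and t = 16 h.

Using the recession-limb readings at t = 12 h and t = 16 h: Q falls from 42.1 to 30.1 cfs over 2 intervals.
K = (Q₂/Q₁)^(1/2) = (30.1/42.1)^(1/2) = 0.846.

K ≈ 0.846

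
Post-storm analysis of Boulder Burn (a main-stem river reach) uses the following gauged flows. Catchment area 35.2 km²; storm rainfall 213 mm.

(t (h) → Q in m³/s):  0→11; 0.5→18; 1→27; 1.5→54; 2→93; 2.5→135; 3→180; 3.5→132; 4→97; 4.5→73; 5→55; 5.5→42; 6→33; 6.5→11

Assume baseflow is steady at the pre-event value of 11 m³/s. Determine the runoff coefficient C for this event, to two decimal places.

C ≈ 0.19

ΣQ_DR = 807.0 m³/s; V = ΣQ_DR·Δt = 1.453 × 10^6 m³.
Runoff depth d = V / A = 41.27 mm.
C = d / P = 41.27 / 213 = 0.19.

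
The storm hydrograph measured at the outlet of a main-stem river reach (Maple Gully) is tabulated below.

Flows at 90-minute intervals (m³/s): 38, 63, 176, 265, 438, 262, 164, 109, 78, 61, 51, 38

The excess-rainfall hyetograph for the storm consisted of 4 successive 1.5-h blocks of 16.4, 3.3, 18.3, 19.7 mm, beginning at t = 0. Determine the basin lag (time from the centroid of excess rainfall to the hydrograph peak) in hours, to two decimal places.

t_L ≈ 2.68 h

Centroid of excess rainfall: t_c = Σ P_i·t̄_i / ΣP_i = 3.3237 h (block centres at 0.75, 2.25, 3.75, 5.25 h).
Hydrograph peak occurs at t = 6 h, so basin lag t_L = 6 − 3.3237 = 2.68 h.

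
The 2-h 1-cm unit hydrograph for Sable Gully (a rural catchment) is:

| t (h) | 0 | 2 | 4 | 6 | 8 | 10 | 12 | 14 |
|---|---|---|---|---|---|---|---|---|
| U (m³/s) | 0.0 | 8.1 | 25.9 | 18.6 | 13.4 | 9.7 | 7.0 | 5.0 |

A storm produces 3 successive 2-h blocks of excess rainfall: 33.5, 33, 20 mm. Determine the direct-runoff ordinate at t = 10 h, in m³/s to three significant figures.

By discrete convolution, Q_j = Σ (P_i / 10 mm) · U_{j−i}.
At t = 10 h (j=5): Q = (33.5/10)·9.7 + (33/10)·13.4 + (20/10)·18.6 = 114 m³/s.

Q ≈ 114 m³/s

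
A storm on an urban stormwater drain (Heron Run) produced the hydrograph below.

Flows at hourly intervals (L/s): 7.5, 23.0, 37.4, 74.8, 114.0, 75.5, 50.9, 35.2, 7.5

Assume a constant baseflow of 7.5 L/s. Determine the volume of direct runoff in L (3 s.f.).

V ≈ 1.29 × 10^6 L

Direct-runoff ordinates (Q − Q_b): 0.0, 15.5, 29.9, 67.3, 106.5, 68.0, 43.4, 27.7, 0.0 L/s.
ΣQ_DR = 358.3 L/s.
With Δt = 1 h = 3600 s, V = ΣQ_DR · Δt = 358.3 × 3600 = 1.29 × 10^6 L.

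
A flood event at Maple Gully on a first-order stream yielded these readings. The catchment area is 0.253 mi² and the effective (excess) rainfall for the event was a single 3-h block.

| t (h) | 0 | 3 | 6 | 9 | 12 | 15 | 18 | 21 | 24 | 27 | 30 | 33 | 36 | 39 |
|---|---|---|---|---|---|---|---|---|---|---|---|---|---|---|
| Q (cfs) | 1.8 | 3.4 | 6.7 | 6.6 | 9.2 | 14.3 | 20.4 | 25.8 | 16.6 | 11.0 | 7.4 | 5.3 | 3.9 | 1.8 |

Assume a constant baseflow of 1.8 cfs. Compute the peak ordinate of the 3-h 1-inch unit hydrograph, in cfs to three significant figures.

U_p ≈ 12.0 cfs

Direct runoff: 0.0, 1.6, 4.9, 4.8, 7.4, 12.5, 18.6, 24.0, 14.8, 9.2, 5.6, 3.5, 2.1, 0.0 cfs; ΣQ_DR = 109.0 cfs, peak = 24.0 cfs.
Runoff depth d = ΣQ_DR·Δt / A = 109.0 × 10800 / (0.253 mi²) = 2.003 in.
The 1-inch UH is the DRH scaled by (1 in)/d, so U_p = 24.0 × 1/2.003 = 12.0 cfs.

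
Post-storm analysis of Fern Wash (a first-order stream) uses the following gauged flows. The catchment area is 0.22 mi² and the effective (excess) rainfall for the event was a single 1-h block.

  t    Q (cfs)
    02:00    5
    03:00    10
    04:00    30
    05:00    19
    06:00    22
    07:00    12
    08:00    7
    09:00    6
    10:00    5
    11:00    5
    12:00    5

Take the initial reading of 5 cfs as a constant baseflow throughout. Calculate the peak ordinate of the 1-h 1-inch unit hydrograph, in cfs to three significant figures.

Direct runoff: 0.0, 5.0, 25.0, 14.0, 17.0, 7.0, 2.0, 1.0, 0.0, 0.0, 0.0 cfs; ΣQ_DR = 71.00 cfs, peak = 25.0 cfs.
Runoff depth d = ΣQ_DR·Δt / A = 71.00 × 3600 / (0.22 mi²) = 0.5001 in.
The 1-inch UH is the DRH scaled by (1 in)/d, so U_p = 25.0 × 1/0.5001 = 50.0 cfs.

U_p ≈ 50.0 cfs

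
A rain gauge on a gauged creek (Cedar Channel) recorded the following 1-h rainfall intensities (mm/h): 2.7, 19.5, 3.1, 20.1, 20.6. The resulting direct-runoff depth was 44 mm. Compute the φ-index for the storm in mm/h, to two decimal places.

Only the 3 blocks with intensity above φ contribute runoff: 19.5, 20.1, 20.6 mm/h.
Σ(I−φ)·Δt = d  ⇒  (19.5+20.1+20.6 − 3φ)·1 = 44
φ = (60.20 − 44/1) / 3 = 5.40 mm/h.

φ ≈ 5.40 mm/h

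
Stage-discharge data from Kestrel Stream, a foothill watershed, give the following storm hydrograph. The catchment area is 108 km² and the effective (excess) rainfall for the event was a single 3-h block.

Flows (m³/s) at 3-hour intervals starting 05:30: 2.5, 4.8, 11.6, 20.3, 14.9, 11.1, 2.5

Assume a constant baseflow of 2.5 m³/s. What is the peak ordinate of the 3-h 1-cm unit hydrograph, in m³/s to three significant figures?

Direct runoff: 0.0, 2.3, 9.1, 17.8, 12.4, 8.6, 0.0 m³/s; ΣQ_DR = 50.20 m³/s, peak = 17.8 m³/s.
Runoff depth d = ΣQ_DR·Δt / A = 50.20 × 10800 / (108 km²) = 5.020 mm.
The 1-cm UH is the DRH scaled by (10 mm)/d, so U_p = 17.8 × 10/5.020 = 35.5 m³/s.

U_p ≈ 35.5 m³/s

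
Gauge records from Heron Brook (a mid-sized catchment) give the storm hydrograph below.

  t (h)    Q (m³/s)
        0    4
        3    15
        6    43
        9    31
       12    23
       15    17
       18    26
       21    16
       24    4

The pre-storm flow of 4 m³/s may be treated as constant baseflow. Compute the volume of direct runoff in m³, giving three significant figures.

Direct-runoff ordinates (Q − Q_b): 0.0, 11.0, 39.0, 27.0, 19.0, 13.0, 22.0, 12.0, 0.0 m³/s.
ΣQ_DR = 143.0 m³/s.
With Δt = 3 h = 10800 s, V = ΣQ_DR · Δt = 143.0 × 10800 = 1.54 × 10^6 m³.

V ≈ 1.54 × 10^6 m³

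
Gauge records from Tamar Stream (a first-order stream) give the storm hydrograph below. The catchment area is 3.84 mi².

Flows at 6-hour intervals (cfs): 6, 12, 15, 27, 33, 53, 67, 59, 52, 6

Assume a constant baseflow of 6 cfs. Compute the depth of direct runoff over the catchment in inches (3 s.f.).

d ≈ 0.654 in

Direct runoff: 0.0, 6.0, 9.0, 21.0, 27.0, 47.0, 61.0, 53.0, 46.0, 0.0 cfs; ΣQ_DR = 270.0 cfs.
V = ΣQ_DR · Δt = 270.0 × 21600 s = 5.832 × 10^6 ft³.
Over A = 3.84 mi², depth = V / A = 0.654 in.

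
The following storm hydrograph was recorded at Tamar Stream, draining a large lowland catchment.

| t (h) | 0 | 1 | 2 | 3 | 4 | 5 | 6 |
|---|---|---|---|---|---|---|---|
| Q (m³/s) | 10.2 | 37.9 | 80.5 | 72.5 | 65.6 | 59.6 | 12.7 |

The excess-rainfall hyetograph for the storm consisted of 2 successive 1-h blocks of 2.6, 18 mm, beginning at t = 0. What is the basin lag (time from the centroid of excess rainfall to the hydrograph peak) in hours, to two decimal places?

Centroid of excess rainfall: t_c = Σ P_i·t̄_i / ΣP_i = 1.3738 h (block centres at 0.5, 1.5 h).
Hydrograph peak occurs at t = 2 h, so basin lag t_L = 2 − 1.3738 = 0.63 h.

t_L ≈ 0.63 h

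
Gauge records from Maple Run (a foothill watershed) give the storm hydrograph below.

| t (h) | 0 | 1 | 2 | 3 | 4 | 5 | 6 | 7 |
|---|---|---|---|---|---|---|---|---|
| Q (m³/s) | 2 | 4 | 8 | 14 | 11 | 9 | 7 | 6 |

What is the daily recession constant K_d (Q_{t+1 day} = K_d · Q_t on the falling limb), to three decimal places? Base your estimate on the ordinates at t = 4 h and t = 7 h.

K_d ≈ 0.008

Between t = 4 h and t = 7 h the flow falls from 11 to 6 m³/s over 3×1 h = 3 h.
Per-interval ratio K = (6/11)^(1/3) = 0.8171; K_d = K^(24/1) = 0.008.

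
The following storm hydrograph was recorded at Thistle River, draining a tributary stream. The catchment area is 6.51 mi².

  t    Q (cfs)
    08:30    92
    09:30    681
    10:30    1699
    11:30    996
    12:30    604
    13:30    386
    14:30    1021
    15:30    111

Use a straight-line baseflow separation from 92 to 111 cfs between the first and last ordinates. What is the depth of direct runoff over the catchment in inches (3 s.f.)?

d ≈ 1.14 in

Direct runoff: 0.00, 586.29, 1601.57, 895.86, 501.14, 280.43, 912.71, 0.00 cfs; ΣQ_DR = 4778 cfs.
V = ΣQ_DR · Δt = 4778 × 3600 s = 1.720 × 10^7 ft³.
Over A = 6.51 mi², depth = V / A = 1.14 in.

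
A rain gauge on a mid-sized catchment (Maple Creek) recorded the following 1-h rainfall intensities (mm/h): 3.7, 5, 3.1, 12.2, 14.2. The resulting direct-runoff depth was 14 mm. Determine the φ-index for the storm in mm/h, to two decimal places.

φ ≈ 6.20 mm/h

Only the 2 blocks with intensity above φ contribute runoff: 12.2, 14.2 mm/h.
Σ(I−φ)·Δt = d  ⇒  (12.2+14.2 − 2φ)·1 = 14
φ = (26.40 − 14/1) / 2 = 6.20 mm/h.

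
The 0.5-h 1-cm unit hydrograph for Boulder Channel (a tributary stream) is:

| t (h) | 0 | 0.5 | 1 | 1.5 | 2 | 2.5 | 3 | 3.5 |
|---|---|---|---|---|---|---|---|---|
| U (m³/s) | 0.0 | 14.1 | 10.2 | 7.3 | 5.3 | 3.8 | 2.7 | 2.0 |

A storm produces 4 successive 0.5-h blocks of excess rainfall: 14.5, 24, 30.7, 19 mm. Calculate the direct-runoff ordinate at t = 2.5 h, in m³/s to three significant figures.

By discrete convolution, Q_j = Σ (P_i / 10 mm) · U_{j−i}.
At t = 2.5 h (j=5): Q = (14.5/10)·3.8 + (24/10)·5.3 + (30.7/10)·7.3 + (19/10)·10.2 = 60.0 m³/s.

Q ≈ 60.0 m³/s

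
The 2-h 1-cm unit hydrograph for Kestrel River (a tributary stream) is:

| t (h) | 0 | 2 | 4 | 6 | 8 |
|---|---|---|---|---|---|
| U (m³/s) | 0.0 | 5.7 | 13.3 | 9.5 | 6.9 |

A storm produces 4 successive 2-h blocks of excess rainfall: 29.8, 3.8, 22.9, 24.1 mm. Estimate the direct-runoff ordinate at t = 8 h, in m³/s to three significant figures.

By discrete convolution, Q_j = Σ (P_i / 10 mm) · U_{j−i}.
At t = 8 h (j=4): Q = (29.8/10)·6.9 + (3.8/10)·9.5 + (22.9/10)·13.3 + (24.1/10)·5.7 = 68.4 m³/s.

Q ≈ 68.4 m³/s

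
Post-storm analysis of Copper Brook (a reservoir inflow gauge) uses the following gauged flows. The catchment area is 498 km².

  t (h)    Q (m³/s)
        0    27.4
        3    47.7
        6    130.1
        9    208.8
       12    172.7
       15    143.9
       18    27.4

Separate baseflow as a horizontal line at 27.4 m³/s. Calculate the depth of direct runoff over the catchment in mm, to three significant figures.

Direct runoff: 0.0, 20.3, 102.7, 181.4, 145.3, 116.5, 0.0 m³/s; ΣQ_DR = 566.2 m³/s.
V = ΣQ_DR · Δt = 566.2 × 10800 s = 6.115 × 10^6 m³.
Over A = 498 km², depth = V / A = 12.3 mm.

d ≈ 12.3 mm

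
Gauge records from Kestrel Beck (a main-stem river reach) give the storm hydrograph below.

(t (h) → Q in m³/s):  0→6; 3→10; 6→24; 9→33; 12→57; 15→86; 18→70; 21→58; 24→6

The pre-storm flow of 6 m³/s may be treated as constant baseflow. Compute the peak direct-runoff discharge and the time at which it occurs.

Subtracting baseflow gives direct-runoff ordinates: 0.0, 4.0, 18.0, 27.0, 51.0, 80.0, 64.0, 52.0, 0.0 m³/s.
The maximum is 80.0 m³/s, occurring at the reading for t = 15 h.

Q_p = 80.0 m³/s at t = 15 h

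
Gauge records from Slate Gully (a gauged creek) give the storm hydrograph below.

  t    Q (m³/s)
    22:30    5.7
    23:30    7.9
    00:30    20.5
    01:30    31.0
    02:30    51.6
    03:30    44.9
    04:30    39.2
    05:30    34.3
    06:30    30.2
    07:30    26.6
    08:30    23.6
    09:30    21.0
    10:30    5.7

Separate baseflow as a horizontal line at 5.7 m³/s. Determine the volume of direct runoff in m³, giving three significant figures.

Direct-runoff ordinates (Q − Q_b): 0.0, 2.2, 14.8, 25.3, 45.9, 39.2, 33.5, 28.6, 24.5, 20.9, 17.9, 15.3, 0.0 m³/s.
ΣQ_DR = 268.1 m³/s.
With Δt = 1 h = 3600 s, V = ΣQ_DR · Δt = 268.1 × 3600 = 9.65 × 10^5 m³.

V ≈ 9.65 × 10^5 m³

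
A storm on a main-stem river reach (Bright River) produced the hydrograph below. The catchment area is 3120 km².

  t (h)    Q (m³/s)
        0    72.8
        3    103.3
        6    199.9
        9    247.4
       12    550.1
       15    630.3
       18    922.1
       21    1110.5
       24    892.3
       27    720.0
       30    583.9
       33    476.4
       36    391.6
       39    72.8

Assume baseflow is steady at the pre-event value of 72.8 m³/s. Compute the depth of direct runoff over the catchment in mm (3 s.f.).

d ≈ 20.6 mm

Direct runoff: 0.0, 30.5, 127.1, 174.6, 477.3, 557.5, 849.3, 1037.7, 819.5, 647.2, 511.1, 403.6, 318.8, 0.0 m³/s; ΣQ_DR = 5954 m³/s.
V = ΣQ_DR · Δt = 5954 × 10800 s = 6.431 × 10^7 m³.
Over A = 3120 km², depth = V / A = 20.6 mm.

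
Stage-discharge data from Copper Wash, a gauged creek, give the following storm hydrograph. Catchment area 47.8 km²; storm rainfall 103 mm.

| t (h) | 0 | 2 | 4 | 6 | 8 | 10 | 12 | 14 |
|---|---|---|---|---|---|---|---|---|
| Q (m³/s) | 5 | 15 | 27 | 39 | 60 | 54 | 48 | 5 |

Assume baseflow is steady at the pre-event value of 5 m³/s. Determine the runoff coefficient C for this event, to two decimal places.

ΣQ_DR = 213.0 m³/s; V = ΣQ_DR·Δt = 1.534 × 10^6 m³.
Runoff depth d = V / A = 32.08 mm.
C = d / P = 32.08 / 103 = 0.31.

C ≈ 0.31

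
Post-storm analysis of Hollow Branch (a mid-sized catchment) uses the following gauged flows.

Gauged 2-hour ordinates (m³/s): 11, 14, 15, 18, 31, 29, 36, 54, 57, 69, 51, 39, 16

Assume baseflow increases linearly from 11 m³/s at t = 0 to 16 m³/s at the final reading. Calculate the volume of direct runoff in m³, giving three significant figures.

Direct-runoff ordinates (Q − Q_b): 0.00, 2.58, 3.17, 5.75, 18.33, 15.92, 22.50, 40.08, 42.67, 54.25, 35.83, 23.42, 0.00 m³/s.
ΣQ_DR = 264.5 m³/s.
With Δt = 2 h = 7200 s, V = ΣQ_DR · Δt = 264.5 × 7200 = 1.90 × 10^6 m³.

V ≈ 1.90 × 10^6 m³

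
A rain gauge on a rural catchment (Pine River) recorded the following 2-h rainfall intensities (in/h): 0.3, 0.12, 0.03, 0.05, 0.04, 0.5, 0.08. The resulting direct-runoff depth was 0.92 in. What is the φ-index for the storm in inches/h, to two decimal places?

Only the 2 blocks with intensity above φ contribute runoff: 0.3, 0.5 in/h.
Σ(I−φ)·Δt = d  ⇒  (0.3+0.5 − 2φ)·2 = 0.92
φ = (0.8000 − 0.92/2) / 2 = 0.17 in/h.

φ ≈ 0.17 in/h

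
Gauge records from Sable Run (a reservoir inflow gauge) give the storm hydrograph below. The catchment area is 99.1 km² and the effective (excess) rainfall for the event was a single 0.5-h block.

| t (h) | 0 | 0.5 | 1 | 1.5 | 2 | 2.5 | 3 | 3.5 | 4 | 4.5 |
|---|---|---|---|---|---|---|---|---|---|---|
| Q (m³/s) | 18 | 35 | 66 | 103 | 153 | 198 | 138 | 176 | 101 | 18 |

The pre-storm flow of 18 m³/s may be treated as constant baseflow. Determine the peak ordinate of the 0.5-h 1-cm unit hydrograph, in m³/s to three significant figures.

U_p ≈ 120 m³/s

Direct runoff: 0.0, 17.0, 48.0, 85.0, 135.0, 180.0, 120.0, 158.0, 83.0, 0.0 m³/s; ΣQ_DR = 826.0 m³/s, peak = 180.0 m³/s.
Runoff depth d = ΣQ_DR·Δt / A = 826.0 × 1800 / (99.1 km²) = 15.00 mm.
The 1-cm UH is the DRH scaled by (10 mm)/d, so U_p = 180.0 × 10/15.00 = 120 m³/s.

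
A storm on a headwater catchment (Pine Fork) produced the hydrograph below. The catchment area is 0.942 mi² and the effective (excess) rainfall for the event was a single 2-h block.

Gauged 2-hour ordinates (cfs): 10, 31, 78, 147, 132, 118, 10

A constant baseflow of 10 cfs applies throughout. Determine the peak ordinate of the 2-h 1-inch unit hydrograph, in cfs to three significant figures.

Direct runoff: 0.0, 21.0, 68.0, 137.0, 122.0, 108.0, 0.0 cfs; ΣQ_DR = 456.0 cfs, peak = 137.0 cfs.
Runoff depth d = ΣQ_DR·Δt / A = 456.0 × 7200 / (0.942 mi²) = 1.500 in.
The 1-inch UH is the DRH scaled by (1 in)/d, so U_p = 137.0 × 1/1.500 = 91.3 cfs.

U_p ≈ 91.3 cfs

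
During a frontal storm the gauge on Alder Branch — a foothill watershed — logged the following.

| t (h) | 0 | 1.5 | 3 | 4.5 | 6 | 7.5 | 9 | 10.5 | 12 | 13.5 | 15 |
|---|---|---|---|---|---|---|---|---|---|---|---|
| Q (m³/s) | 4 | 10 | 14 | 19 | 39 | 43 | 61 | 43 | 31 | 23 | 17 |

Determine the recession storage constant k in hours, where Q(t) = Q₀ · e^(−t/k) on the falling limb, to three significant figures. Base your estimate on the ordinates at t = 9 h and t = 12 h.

On the falling limb, Q drops from 61 to 31 m³/s between t = 9 h and t = 12 h (Δt = 3 h).
k = −Δt / ln(Q₂/Q₁) = −3 / ln(31/61) = 4.43 h.

k ≈ 4.43 h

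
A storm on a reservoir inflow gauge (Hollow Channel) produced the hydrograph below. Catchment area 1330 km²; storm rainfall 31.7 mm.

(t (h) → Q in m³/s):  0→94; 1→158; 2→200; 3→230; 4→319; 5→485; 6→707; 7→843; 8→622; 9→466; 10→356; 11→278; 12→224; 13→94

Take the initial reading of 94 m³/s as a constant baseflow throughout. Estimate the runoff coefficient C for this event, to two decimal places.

ΣQ_DR = 3760 m³/s; V = ΣQ_DR·Δt = 1.354 × 10^7 m³.
Runoff depth d = V / A = 10.18 mm.
C = d / P = 10.18 / 31.7 = 0.32.

C ≈ 0.32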